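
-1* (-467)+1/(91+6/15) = 213424/457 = 467.01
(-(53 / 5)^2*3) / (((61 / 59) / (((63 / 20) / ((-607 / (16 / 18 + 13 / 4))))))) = 518572299 / 74054000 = 7.00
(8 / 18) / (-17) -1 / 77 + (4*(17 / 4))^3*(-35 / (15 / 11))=-1485588488 / 11781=-126100.37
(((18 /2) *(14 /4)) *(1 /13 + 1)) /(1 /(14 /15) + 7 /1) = 4.20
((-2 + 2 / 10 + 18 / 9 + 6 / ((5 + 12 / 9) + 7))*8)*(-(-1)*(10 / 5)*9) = 468 / 5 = 93.60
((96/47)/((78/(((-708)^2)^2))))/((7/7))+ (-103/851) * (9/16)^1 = 54739718051093379/8319376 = 6579786518.98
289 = 289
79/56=1.41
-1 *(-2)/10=1/5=0.20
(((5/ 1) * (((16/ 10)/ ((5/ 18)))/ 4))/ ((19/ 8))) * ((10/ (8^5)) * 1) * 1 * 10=45/ 4864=0.01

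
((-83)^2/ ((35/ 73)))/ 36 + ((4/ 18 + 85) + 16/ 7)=613157/ 1260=486.63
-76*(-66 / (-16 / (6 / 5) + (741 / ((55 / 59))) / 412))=-340987680 / 775243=-439.85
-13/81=-0.16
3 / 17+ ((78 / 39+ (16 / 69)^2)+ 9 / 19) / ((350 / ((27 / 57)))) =204404177 / 1136265550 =0.18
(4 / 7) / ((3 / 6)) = 8 / 7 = 1.14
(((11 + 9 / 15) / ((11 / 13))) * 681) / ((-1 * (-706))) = 256737 / 19415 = 13.22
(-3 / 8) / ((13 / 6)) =-9 / 52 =-0.17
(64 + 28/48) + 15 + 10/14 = 80.30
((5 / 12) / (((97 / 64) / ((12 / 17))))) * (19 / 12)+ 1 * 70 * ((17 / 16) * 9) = 26503345 / 39576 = 669.68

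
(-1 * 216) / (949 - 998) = 216 / 49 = 4.41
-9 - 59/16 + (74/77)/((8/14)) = -1937/176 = -11.01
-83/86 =-0.97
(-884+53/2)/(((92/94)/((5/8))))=-403025/736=-547.59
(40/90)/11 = 4/99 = 0.04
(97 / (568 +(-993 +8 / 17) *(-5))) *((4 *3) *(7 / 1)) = 138516 / 94021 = 1.47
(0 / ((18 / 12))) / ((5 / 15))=0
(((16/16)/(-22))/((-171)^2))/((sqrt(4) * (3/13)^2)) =-169/11579436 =-0.00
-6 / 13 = -0.46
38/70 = 19/35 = 0.54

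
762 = 762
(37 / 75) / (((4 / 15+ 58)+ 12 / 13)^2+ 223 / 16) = 300144 / 2139963799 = 0.00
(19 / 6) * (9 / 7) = 57 / 14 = 4.07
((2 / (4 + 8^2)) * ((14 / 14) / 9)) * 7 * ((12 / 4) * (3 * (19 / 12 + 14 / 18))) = 35 / 72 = 0.49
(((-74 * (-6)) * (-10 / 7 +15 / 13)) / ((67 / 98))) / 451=-155400 / 392821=-0.40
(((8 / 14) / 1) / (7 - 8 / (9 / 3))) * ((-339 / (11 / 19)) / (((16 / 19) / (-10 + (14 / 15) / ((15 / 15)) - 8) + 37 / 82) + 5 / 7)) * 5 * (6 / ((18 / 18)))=-9633674880 / 4641923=-2075.36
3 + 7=10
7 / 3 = 2.33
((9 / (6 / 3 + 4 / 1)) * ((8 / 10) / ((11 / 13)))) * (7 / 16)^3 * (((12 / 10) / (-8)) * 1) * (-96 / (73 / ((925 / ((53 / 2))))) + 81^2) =-1011578465079 / 8716083200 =-116.06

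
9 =9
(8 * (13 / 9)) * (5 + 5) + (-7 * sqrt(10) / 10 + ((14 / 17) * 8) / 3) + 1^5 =18169 / 153 - 7 * sqrt(10) / 10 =116.54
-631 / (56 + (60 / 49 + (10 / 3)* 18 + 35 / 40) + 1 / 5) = -1236760 / 231867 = -5.33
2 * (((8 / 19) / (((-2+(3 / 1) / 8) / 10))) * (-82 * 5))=524800 / 247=2124.70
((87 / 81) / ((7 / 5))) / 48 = 145 / 9072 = 0.02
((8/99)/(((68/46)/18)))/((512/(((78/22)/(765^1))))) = 299/33570240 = 0.00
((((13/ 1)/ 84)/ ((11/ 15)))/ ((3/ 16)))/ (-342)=-130/ 39501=-0.00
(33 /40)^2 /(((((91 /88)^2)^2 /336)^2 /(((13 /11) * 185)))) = 474242855170555772928 /36911501382665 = 12848105.26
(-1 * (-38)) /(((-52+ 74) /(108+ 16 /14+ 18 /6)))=14915 /77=193.70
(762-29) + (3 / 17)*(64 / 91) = 1134143 / 1547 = 733.12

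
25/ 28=0.89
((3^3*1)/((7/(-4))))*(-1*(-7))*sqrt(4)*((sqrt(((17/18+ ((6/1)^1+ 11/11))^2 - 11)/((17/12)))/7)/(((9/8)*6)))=-32*sqrt(861135)/1071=-27.73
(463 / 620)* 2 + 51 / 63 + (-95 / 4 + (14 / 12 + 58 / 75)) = -1269901 / 65100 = -19.51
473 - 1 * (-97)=570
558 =558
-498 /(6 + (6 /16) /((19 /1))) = -25232 /305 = -82.73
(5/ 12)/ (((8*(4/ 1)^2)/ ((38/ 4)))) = 95/ 3072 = 0.03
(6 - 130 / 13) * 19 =-76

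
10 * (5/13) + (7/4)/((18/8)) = 541/117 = 4.62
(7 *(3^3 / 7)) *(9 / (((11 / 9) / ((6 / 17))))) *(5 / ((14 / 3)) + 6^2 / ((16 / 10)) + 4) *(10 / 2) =12662730 / 1309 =9673.59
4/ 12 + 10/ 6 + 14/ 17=48/ 17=2.82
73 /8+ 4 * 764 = 24521 /8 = 3065.12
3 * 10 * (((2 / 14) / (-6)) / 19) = -5 / 133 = -0.04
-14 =-14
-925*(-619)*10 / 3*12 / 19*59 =1351277000 / 19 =71119842.11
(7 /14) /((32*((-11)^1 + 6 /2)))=-1 /512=-0.00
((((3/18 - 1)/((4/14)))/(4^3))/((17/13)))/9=-0.00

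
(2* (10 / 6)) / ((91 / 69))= 230 / 91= 2.53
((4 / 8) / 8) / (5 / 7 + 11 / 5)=35 / 1632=0.02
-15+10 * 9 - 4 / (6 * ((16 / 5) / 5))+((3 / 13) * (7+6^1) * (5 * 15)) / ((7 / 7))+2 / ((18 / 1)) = 299.07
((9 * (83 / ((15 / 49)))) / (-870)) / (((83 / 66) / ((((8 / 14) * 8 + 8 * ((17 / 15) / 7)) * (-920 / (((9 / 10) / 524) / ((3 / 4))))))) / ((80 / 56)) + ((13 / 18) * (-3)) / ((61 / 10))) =69462391181568 / 8796426594101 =7.90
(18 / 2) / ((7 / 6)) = 54 / 7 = 7.71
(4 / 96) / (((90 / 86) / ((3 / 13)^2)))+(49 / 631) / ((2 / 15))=7480033 / 12796680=0.58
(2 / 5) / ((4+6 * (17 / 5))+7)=2 / 157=0.01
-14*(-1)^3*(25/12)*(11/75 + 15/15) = 301/9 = 33.44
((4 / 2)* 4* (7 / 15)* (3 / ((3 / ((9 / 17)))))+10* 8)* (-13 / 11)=-90584 / 935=-96.88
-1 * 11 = -11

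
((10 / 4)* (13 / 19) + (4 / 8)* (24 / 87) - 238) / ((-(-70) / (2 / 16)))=-37177 / 88160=-0.42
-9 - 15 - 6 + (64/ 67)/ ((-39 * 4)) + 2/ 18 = -234347/ 7839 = -29.90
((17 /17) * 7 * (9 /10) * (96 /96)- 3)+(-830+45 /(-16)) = -66361 /80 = -829.51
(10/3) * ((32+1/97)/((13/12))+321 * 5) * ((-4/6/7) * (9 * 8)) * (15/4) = -1236699000/8827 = -140104.11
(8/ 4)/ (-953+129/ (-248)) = -496/ 236473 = -0.00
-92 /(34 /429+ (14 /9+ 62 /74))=-4380948 /117745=-37.21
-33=-33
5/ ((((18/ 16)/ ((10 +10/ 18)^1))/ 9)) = 3800/ 9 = 422.22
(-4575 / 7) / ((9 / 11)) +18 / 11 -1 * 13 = -187150 / 231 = -810.17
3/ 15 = 1/ 5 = 0.20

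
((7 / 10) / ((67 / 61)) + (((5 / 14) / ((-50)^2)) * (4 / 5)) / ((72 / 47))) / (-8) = -26904149 / 337680000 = -0.08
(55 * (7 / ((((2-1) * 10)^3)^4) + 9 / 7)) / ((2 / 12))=297000000001617 / 700000000000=424.29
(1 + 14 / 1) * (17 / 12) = 21.25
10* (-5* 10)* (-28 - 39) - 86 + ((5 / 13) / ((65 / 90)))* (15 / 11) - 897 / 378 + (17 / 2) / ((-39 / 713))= 3894954886 / 117117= 33256.96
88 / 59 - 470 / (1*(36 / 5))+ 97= 33.21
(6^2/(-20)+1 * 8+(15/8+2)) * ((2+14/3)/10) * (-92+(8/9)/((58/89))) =-2383342/3915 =-608.77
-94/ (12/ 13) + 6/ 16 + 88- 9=-539/ 24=-22.46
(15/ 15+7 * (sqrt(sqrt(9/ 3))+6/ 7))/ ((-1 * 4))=-7 * 3^(1/ 4)/ 4 -7/ 4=-4.05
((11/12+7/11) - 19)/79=-2303/10428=-0.22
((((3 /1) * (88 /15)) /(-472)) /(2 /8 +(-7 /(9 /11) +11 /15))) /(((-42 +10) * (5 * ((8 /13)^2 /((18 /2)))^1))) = -150579 /205867520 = -0.00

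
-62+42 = -20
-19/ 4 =-4.75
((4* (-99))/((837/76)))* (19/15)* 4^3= -4066304/1395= -2914.91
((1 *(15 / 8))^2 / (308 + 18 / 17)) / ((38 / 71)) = 3825 / 179968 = 0.02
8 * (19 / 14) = 10.86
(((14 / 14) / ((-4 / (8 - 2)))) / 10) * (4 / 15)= -1 / 25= -0.04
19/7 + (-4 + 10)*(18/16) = 265/28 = 9.46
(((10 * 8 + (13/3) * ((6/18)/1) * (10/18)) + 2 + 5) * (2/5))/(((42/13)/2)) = 26416/1215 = 21.74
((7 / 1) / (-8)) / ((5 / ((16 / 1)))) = -14 / 5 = -2.80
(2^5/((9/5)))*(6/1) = 320/3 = 106.67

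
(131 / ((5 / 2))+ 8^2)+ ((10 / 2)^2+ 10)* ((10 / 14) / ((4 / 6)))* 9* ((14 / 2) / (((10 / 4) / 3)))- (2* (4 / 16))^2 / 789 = 46573087 / 15780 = 2951.40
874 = 874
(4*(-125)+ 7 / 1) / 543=-493 / 543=-0.91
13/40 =0.32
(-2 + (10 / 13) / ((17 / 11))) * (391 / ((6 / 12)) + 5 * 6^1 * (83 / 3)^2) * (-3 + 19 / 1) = -378405632 / 663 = -570747.56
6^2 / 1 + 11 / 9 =37.22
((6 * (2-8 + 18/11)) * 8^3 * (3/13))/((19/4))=-1769472/2717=-651.26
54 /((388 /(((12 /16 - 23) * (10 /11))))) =-12015 /4268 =-2.82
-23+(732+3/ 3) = 710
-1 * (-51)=51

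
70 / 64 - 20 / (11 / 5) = -2815 / 352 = -8.00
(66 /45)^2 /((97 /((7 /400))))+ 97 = 211703347 /2182500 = 97.00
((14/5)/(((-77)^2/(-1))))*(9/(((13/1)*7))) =-18/385385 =-0.00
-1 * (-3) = 3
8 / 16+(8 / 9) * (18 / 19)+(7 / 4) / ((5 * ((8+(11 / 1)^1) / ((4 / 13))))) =3329 / 2470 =1.35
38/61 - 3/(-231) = 2987/4697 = 0.64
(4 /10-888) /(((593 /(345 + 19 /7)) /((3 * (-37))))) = 171290316 /2965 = 57770.76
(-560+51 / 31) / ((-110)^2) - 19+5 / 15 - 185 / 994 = -10569681169 / 559274100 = -18.90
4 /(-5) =-4 /5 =-0.80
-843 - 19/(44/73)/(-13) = -480809/572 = -840.58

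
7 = 7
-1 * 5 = -5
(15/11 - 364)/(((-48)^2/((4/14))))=-3989/88704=-0.04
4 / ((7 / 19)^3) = 27436 / 343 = 79.99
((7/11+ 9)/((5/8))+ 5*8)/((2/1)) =27.71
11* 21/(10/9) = 207.90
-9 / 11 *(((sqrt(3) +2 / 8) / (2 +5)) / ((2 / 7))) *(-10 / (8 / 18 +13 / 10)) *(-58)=-234900 *sqrt(3) / 1727 -58725 / 1727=-269.59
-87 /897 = -0.10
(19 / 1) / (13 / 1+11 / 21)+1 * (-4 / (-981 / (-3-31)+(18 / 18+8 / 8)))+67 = 68.28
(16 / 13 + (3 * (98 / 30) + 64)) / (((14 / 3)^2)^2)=395037 / 2497040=0.16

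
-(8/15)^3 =-512/3375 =-0.15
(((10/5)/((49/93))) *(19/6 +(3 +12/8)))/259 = 1426/12691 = 0.11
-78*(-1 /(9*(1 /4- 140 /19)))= -1976 /1623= -1.22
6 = 6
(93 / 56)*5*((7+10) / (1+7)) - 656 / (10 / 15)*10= -4400415 / 448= -9822.35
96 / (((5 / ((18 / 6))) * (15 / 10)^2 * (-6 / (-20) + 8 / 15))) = 768 / 25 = 30.72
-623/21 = -89/3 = -29.67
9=9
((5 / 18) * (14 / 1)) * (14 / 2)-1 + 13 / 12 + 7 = 1235 / 36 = 34.31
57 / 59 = 0.97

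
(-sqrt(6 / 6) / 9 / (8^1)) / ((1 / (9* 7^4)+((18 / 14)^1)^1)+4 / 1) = -2401 / 913760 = -0.00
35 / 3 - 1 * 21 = -28 / 3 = -9.33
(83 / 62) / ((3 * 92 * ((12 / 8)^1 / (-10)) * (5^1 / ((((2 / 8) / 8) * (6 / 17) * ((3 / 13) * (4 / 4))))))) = -83 / 5042336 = -0.00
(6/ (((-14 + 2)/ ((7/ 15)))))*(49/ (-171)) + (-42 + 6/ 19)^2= 169367797/ 97470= 1737.64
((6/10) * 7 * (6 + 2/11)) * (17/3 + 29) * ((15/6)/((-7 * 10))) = -1768/55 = -32.15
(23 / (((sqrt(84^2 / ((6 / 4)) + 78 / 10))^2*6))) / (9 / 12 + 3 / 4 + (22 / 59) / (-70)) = 237475 / 436289121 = 0.00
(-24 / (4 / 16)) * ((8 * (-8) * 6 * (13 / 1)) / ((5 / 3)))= 287539.20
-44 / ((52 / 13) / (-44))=484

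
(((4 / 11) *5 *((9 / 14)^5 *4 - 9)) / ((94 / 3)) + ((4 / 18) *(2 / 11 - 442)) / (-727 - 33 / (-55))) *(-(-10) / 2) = -14264690625 / 7889810852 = -1.81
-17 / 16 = -1.06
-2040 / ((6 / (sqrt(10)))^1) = -340 * sqrt(10) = -1075.17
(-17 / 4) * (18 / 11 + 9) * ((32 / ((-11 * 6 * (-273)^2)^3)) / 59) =17 / 82523290576984278021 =0.00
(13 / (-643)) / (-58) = 13 / 37294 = 0.00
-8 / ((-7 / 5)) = 40 / 7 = 5.71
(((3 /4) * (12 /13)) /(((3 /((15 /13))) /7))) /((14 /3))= 135 /338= 0.40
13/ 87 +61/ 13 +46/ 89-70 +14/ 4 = -12308867/ 201318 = -61.14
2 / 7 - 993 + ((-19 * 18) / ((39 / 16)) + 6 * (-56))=-133681 / 91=-1469.02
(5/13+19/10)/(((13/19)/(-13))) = -5643/130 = -43.41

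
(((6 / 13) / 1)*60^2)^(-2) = 169 / 466560000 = 0.00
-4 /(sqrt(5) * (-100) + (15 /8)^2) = 2304 /8189975 + 65536 * sqrt(5) /8189975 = 0.02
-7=-7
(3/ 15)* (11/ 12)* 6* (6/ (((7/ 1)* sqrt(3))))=0.54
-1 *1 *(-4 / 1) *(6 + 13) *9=684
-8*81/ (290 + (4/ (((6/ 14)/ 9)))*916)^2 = -162/ 1491272689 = -0.00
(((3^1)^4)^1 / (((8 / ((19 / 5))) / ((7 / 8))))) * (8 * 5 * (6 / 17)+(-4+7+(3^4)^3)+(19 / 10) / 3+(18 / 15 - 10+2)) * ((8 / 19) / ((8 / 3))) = 30735992133 / 10880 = 2824999.28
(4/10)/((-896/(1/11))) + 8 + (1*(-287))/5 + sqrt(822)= -1217217/24640 + sqrt(822)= -20.73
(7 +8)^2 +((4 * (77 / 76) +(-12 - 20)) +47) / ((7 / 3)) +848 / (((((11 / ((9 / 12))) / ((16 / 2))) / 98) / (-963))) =-63862922175 / 1463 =-43652031.56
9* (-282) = -2538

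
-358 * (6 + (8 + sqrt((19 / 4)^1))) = -5012 - 179 * sqrt(19) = -5792.24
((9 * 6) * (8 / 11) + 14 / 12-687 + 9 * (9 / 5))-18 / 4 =-104752 / 165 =-634.86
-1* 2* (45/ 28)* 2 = -45/ 7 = -6.43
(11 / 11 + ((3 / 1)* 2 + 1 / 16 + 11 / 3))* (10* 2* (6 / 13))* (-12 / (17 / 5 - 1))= -12875 / 26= -495.19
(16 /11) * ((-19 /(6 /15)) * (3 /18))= -380 /33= -11.52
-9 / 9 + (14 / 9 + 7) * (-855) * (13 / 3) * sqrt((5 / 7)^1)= -26790.98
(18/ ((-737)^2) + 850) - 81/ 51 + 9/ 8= 849.54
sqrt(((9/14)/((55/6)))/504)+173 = sqrt(330)/1540+173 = 173.01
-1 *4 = -4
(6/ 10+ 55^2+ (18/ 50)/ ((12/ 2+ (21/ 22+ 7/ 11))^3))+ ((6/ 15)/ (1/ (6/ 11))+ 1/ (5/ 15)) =3879318423427/ 1280802325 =3028.82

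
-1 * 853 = -853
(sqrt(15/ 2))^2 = 15/ 2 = 7.50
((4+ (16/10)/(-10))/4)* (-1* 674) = -16176/25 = -647.04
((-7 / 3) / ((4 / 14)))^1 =-49 / 6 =-8.17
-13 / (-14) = 13 / 14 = 0.93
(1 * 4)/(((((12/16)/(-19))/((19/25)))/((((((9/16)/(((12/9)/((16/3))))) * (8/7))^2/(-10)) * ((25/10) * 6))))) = 935712/1225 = 763.85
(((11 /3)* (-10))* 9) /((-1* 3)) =110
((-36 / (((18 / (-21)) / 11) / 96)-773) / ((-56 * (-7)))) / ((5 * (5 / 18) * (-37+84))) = 392211 / 230300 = 1.70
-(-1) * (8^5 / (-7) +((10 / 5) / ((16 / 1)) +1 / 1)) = -4680.02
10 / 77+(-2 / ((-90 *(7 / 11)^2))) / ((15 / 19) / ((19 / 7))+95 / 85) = 35396947 / 209660220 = 0.17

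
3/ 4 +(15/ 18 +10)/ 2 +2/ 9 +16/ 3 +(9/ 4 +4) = 647/ 36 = 17.97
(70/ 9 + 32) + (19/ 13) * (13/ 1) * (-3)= -17.22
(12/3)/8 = 1/2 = 0.50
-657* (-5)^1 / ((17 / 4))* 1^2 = 772.94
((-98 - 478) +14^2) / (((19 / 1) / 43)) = -860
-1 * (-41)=41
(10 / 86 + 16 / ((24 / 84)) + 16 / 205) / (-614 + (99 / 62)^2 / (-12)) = -0.09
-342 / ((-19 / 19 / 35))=11970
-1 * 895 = -895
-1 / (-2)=1 / 2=0.50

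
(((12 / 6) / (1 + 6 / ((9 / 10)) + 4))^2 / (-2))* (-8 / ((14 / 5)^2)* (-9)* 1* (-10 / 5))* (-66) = -42768 / 2401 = -17.81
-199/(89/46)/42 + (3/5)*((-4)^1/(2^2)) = -28492/9345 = -3.05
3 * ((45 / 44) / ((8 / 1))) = 135 / 352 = 0.38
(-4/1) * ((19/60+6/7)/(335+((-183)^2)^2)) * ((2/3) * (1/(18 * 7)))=-493/22256434534320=-0.00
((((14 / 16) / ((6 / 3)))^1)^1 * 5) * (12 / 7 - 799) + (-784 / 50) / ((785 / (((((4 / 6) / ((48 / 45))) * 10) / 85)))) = -1861962693 / 1067600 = -1744.06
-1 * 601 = -601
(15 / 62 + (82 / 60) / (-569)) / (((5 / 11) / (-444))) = -103177756 / 440975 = -233.98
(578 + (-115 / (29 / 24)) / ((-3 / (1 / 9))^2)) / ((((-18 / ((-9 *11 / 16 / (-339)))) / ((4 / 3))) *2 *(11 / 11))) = -22397353 / 57334392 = -0.39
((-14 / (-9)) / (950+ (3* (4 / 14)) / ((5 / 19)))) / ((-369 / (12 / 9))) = -0.00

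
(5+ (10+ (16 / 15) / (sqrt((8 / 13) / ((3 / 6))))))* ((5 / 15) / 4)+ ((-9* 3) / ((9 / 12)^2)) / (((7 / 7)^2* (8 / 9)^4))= -19363 / 256+ sqrt(13) / 45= -75.56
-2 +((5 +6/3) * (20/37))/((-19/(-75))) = 9094/703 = 12.94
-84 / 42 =-2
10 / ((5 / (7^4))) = 4802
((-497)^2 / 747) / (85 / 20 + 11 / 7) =6916252 / 121761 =56.80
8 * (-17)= -136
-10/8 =-5/4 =-1.25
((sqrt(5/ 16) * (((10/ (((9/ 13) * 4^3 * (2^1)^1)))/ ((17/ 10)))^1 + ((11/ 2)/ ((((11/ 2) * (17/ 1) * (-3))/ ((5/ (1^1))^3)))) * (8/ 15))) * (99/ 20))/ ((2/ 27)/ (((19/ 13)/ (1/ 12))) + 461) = -20568735 * sqrt(5)/ 6175361792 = -0.01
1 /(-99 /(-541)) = 541 /99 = 5.46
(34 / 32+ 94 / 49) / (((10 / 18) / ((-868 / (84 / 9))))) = -1956069 / 3920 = -499.00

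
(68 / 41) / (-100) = -17 / 1025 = -0.02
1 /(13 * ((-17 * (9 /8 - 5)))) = 8 /6851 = 0.00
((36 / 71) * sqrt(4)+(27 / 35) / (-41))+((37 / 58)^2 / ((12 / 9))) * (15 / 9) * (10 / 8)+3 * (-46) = -136.37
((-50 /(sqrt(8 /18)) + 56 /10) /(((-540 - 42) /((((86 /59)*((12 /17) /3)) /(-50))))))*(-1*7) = 208894 /36484125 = 0.01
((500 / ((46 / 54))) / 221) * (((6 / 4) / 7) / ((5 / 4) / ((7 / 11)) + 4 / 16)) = 40500 / 157573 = 0.26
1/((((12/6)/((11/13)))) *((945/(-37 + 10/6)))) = -583/36855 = -0.02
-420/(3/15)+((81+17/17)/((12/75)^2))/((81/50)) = -39775/324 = -122.76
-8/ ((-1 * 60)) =2/ 15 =0.13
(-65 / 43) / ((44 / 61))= -3965 / 1892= -2.10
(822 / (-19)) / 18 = -137 / 57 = -2.40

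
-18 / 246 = -3 / 41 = -0.07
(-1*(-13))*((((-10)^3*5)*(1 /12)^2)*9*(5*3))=-121875 /2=-60937.50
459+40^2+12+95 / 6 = 12521 / 6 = 2086.83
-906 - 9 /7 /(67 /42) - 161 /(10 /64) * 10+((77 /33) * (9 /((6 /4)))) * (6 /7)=-750320 /67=-11198.81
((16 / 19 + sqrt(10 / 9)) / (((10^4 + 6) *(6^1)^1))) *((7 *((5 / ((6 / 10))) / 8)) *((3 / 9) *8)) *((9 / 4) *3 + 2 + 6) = 10325 / 2566539 + 10325 *sqrt(10) / 6483888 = 0.01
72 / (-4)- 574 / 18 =-449 / 9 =-49.89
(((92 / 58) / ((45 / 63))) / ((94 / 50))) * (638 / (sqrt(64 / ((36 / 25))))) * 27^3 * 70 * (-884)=-6471149204520 / 47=-137684025628.09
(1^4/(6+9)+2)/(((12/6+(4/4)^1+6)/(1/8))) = 31/1080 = 0.03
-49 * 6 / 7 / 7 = -6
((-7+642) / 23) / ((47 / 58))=36830 / 1081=34.07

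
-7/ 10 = -0.70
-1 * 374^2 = -139876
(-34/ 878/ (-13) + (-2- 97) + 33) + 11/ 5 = -63.80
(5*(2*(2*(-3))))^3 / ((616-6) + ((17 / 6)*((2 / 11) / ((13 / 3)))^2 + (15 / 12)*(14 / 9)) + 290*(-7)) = 79505712000 / 521958889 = 152.32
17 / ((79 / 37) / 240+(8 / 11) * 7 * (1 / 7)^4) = 569572080 / 369107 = 1543.11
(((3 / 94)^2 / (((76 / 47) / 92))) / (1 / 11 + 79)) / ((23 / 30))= 99 / 103588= 0.00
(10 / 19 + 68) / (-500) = -0.14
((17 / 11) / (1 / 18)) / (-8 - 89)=-306 / 1067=-0.29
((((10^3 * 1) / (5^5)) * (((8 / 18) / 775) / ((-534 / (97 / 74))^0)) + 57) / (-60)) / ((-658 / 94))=0.14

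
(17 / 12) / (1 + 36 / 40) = 85 / 114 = 0.75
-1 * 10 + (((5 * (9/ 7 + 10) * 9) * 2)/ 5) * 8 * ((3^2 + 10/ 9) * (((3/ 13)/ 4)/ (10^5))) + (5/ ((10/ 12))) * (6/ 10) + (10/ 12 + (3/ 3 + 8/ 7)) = -1792523/ 525000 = -3.41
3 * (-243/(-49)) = 729/49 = 14.88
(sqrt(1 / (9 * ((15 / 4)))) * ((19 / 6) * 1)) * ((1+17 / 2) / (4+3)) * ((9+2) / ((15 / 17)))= 67507 * sqrt(15) / 28350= 9.22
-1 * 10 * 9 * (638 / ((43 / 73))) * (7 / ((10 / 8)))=-23473296 / 43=-545890.60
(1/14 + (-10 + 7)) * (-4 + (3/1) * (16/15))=82/35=2.34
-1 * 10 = -10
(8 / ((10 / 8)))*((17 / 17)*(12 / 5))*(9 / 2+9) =5184 / 25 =207.36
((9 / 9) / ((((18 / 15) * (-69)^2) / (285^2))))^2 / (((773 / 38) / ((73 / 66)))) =2824300421875 / 256984706484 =10.99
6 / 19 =0.32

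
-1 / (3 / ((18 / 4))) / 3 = -1 / 2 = -0.50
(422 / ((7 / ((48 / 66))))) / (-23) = -3376 / 1771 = -1.91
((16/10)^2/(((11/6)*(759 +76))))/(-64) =-6/229625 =-0.00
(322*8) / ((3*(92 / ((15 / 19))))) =140 / 19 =7.37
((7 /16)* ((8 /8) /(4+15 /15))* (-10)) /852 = -7 /6816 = -0.00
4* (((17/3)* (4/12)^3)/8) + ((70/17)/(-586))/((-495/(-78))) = 921619/8876142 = 0.10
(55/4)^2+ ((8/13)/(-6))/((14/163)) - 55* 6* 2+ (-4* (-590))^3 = 57414108145729/4368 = 13144255527.87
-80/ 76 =-20/ 19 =-1.05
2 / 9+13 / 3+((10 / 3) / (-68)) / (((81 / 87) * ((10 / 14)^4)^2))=812977021 / 215156250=3.78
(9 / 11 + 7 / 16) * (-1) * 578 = -63869 / 88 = -725.78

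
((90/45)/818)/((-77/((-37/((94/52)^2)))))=25012/69568037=0.00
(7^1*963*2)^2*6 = 1090585944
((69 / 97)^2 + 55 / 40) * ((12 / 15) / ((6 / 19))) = 2690153 / 564540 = 4.77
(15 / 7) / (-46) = -15 / 322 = -0.05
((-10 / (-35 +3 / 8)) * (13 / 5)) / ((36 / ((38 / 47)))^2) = 18772 / 49563333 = 0.00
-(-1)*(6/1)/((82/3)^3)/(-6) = -27/551368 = -0.00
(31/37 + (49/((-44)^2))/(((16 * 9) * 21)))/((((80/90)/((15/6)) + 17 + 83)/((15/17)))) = 648179275/87989310464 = 0.01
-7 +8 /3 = -13 /3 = -4.33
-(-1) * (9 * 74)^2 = 443556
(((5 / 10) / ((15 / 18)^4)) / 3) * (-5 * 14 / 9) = -336 / 125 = -2.69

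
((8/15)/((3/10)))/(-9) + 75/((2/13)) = 78943/162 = 487.30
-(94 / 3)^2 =-8836 / 9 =-981.78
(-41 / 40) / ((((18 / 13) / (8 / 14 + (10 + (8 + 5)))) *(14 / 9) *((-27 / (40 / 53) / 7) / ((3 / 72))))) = 29315 / 320544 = 0.09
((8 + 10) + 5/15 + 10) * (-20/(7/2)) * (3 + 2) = -809.52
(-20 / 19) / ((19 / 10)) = -200 / 361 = -0.55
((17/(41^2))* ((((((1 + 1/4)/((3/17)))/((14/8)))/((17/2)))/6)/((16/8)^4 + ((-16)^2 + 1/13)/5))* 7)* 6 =650/1296051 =0.00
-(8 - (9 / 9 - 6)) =-13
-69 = -69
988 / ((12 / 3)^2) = 61.75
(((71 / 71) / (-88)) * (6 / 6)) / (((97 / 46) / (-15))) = 345 / 4268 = 0.08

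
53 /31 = 1.71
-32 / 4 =-8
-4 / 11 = -0.36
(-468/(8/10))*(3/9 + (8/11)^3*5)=-1757145/1331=-1320.17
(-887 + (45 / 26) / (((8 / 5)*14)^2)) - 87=-317663131 / 326144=-974.00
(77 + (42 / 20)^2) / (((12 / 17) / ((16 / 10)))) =138397 / 750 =184.53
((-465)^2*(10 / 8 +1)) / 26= 1946025 / 104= 18711.78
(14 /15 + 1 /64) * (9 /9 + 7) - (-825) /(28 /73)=1813127 /840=2158.48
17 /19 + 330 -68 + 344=11531 /19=606.89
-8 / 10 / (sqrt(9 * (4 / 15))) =-2 * sqrt(15) / 15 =-0.52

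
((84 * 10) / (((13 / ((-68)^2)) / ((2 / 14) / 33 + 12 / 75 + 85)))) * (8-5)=54580660224 / 715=76336587.73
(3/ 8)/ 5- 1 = -37/ 40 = -0.92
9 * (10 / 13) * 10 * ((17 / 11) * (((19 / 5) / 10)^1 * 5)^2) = 55233 / 143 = 386.24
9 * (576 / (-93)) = -1728 / 31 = -55.74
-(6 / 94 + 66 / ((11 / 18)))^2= -25796241 / 2209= -11677.79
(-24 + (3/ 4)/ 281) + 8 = -17981/ 1124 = -16.00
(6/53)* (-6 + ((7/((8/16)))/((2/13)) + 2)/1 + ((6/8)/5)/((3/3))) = 5229/530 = 9.87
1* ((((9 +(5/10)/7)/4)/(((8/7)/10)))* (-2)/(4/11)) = -6985/64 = -109.14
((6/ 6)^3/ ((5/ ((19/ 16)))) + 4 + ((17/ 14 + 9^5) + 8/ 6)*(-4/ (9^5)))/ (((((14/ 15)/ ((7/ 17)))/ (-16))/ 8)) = -94173724/ 7026831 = -13.40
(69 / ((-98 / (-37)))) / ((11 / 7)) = 2553 / 154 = 16.58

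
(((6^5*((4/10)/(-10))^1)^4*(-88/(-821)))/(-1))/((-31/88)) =28313290959847686144/9941796875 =2847904791.84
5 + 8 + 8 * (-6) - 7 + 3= -39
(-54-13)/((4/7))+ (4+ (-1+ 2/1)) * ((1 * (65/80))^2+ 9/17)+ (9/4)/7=-110.98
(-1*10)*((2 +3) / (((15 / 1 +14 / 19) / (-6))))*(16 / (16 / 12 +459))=0.66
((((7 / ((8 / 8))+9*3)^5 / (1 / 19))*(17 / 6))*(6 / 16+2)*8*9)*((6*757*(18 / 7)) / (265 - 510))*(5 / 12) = -2849576735640816 / 343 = -8307803893996.55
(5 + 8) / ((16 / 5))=65 / 16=4.06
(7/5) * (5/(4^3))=7/64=0.11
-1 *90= -90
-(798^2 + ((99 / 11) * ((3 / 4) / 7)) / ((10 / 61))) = -178306767 / 280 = -636809.88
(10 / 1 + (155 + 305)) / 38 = 235 / 19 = 12.37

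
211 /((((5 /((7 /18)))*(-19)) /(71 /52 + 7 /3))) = -852229 /266760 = -3.19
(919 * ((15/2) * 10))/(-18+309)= 22975/97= 236.86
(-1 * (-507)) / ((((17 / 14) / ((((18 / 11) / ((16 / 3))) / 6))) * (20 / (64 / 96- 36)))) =-564291 / 14960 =-37.72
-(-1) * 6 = 6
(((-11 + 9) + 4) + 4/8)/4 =5/8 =0.62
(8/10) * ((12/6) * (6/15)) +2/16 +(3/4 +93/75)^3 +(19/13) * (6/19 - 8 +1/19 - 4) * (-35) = 603645599/1000000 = 603.65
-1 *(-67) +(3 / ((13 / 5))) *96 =2311 / 13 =177.77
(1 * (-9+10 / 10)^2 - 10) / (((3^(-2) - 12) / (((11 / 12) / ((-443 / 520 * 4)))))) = 57915 / 47401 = 1.22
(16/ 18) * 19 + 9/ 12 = 635/ 36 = 17.64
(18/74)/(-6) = -3/74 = -0.04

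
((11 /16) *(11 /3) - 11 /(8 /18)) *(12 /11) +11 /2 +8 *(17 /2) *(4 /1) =1013 /4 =253.25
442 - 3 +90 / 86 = 440.05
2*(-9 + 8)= -2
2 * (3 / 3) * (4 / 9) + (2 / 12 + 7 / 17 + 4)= 1673 / 306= 5.47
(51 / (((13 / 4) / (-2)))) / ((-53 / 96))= 39168 / 689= 56.85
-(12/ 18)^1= -2/ 3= -0.67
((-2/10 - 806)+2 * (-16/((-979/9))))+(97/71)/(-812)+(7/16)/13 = -805.87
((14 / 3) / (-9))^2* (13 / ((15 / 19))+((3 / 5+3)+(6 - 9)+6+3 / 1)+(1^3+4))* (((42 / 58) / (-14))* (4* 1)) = -182672 / 105705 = -1.73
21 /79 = 0.27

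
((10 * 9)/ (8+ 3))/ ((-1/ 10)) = -81.82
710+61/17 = 12131/17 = 713.59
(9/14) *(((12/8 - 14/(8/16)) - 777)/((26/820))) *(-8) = 11859660/91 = 130325.93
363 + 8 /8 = 364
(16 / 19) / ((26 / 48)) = 384 / 247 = 1.55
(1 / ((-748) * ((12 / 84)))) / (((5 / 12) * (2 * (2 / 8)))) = -42 / 935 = -0.04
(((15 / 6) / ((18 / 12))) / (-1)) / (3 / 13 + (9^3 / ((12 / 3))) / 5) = -1300 / 28611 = -0.05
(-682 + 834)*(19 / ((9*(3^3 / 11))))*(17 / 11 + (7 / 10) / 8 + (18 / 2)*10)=11979.41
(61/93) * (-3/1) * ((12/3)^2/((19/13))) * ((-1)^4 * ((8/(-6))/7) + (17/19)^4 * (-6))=140138071840/1611940449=86.94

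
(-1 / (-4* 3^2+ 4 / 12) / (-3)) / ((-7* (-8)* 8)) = -1 / 47936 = -0.00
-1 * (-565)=565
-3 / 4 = -0.75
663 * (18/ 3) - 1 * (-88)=4066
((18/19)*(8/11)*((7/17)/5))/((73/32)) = 32256/1296845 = 0.02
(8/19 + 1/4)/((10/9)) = 459/760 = 0.60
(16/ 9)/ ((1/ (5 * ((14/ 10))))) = 112/ 9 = 12.44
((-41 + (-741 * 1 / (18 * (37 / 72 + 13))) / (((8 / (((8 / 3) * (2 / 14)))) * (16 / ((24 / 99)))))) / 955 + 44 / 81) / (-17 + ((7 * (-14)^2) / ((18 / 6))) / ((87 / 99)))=84081278789 / 84608708229045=0.00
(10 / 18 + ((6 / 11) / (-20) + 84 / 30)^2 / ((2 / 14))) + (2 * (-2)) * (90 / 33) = 189323 / 4356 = 43.46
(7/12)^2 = 49/144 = 0.34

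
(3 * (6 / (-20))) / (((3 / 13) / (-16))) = 312 / 5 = 62.40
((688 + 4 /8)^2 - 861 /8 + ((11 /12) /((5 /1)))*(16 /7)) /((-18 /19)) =-7563843703 /15120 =-500254.21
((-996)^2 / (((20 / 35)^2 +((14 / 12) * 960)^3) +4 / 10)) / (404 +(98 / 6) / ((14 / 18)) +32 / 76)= 0.00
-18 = -18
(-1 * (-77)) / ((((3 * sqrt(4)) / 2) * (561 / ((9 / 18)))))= 7 / 306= 0.02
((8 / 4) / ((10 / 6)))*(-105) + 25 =-101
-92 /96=-23 /24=-0.96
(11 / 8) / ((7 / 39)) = 429 / 56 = 7.66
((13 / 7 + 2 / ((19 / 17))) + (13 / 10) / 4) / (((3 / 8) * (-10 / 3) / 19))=-21129 / 350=-60.37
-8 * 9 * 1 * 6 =-432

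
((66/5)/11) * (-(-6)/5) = 1.44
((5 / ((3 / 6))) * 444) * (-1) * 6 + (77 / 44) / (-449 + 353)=-10229767 / 384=-26640.02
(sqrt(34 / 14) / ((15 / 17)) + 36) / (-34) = -18 / 17-sqrt(119) / 210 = -1.11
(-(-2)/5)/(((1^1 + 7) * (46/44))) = 11/230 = 0.05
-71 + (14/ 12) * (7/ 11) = -70.26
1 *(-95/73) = -95/73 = -1.30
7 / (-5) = -1.40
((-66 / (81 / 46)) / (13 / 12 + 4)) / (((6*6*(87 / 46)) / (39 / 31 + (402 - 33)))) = -178107952 / 4441959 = -40.10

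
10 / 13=0.77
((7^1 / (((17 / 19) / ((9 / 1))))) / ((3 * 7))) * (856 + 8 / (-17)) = 829008 / 289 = 2868.54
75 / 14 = 5.36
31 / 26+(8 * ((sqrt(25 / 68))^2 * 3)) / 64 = 9407 / 7072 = 1.33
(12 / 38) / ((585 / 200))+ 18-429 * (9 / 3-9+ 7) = -304471 / 741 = -410.89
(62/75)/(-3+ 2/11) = -22/75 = -0.29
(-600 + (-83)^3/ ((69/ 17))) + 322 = -9739561/ 69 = -141153.06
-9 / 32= -0.28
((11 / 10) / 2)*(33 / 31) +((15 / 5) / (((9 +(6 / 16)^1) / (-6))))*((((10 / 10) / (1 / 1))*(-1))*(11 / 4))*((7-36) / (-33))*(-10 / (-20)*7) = 52159 / 3100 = 16.83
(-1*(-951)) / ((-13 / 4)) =-3804 / 13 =-292.62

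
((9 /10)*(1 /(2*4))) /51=3 /1360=0.00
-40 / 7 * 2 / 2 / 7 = -40 / 49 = -0.82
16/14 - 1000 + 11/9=-997.63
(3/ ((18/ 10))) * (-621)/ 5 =-207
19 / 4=4.75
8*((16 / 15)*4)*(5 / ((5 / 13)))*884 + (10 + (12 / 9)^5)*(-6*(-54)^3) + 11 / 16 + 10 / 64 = 6634278293 / 480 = 13821413.11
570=570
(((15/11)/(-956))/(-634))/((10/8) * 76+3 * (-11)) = 0.00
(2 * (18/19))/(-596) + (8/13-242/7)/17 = -8761713/4379557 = -2.00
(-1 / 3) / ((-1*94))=1 / 282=0.00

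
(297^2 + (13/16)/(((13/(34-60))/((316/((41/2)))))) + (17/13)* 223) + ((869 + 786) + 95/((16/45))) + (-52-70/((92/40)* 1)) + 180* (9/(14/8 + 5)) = 17761882553/196144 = 90555.32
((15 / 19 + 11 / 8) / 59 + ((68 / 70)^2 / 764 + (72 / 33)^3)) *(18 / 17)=262013738288733 / 23738979025300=11.04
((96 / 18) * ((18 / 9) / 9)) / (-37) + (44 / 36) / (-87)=-445 / 9657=-0.05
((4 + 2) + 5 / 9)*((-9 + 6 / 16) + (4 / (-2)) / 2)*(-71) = 322553 / 72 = 4479.90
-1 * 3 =-3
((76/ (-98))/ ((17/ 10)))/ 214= -190/ 89131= -0.00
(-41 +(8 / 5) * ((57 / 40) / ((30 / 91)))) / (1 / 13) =-110773 / 250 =-443.09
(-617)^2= 380689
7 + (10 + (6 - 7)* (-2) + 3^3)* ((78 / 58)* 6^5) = 407844.79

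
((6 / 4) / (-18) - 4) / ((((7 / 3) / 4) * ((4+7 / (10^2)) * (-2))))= 350 / 407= 0.86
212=212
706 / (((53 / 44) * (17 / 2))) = 68.95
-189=-189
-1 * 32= -32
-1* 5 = -5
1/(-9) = -1/9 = -0.11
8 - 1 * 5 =3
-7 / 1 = -7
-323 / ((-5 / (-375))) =-24225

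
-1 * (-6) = 6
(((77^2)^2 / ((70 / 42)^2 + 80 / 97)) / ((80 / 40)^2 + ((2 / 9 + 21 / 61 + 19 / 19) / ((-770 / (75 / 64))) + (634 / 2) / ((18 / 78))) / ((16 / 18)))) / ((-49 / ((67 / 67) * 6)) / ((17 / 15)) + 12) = 73801920876913152 / 56179212952525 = 1313.69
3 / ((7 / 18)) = 54 / 7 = 7.71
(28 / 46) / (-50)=-7 / 575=-0.01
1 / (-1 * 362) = -1 / 362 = -0.00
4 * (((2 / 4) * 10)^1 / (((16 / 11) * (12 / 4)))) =55 / 12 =4.58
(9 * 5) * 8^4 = 184320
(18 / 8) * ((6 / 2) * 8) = 54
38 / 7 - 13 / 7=25 / 7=3.57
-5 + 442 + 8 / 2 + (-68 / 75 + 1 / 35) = 231064 / 525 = 440.12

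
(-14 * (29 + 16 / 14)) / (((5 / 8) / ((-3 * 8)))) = 81024 / 5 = 16204.80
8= 8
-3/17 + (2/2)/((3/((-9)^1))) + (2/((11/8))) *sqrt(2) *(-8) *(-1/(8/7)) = -54/17 + 112 *sqrt(2)/11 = 11.22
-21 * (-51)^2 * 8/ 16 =-54621/ 2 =-27310.50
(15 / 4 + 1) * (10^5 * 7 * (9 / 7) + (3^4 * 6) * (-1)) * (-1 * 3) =-25636149 / 2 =-12818074.50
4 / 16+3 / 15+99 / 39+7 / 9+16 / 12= 11933 / 2340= 5.10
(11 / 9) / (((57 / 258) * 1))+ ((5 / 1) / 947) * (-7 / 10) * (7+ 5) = 888680 / 161937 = 5.49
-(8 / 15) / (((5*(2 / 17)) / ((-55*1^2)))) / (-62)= -0.80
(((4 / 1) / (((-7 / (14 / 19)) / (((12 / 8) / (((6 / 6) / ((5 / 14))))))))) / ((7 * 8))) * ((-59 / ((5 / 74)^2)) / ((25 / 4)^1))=969252 / 116375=8.33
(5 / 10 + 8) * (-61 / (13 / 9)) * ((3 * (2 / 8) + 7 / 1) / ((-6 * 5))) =96441 / 1040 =92.73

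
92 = 92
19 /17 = 1.12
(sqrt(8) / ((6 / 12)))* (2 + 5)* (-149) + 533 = 533 - 4172* sqrt(2) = -5367.10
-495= -495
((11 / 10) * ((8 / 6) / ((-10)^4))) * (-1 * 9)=-33 / 25000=-0.00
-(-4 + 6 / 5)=14 / 5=2.80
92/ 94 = 46/ 47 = 0.98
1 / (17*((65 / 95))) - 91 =-20092 / 221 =-90.91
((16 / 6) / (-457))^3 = -512 / 2576987811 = -0.00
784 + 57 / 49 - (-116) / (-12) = 113998 / 147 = 775.50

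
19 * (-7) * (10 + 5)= -1995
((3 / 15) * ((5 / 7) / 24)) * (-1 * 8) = -0.05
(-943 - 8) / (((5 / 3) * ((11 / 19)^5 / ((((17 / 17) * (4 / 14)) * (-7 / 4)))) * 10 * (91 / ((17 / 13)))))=120093277599 / 19052333300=6.30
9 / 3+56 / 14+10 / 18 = 68 / 9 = 7.56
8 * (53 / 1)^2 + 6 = 22478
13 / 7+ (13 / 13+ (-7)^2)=363 / 7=51.86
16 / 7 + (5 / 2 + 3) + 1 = 123 / 14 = 8.79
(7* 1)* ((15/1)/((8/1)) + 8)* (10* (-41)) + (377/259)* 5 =-29353995/1036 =-28333.97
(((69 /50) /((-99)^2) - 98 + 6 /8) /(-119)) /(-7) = -31771529 /272141100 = -0.12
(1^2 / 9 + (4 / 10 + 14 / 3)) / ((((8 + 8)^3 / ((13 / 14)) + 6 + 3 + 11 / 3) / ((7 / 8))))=21203 / 20703120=0.00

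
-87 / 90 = -0.97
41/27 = 1.52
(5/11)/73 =5/803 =0.01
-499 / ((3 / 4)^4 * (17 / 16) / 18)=-4087808 / 153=-26717.70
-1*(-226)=226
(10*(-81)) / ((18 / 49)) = -2205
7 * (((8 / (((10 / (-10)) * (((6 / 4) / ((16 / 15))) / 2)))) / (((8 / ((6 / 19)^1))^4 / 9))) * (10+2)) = -13608 / 651605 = -0.02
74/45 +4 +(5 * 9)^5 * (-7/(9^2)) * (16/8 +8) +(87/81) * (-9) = -7176093931/45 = -159468754.02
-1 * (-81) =81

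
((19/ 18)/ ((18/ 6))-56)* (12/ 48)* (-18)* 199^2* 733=87227736665/ 12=7268978055.42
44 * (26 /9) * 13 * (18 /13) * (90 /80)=2574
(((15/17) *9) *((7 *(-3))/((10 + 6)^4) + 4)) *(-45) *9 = -843033825/65536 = -12863.68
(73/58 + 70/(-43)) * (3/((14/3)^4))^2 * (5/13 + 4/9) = -586140057/47848032773632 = -0.00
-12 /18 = -2 /3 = -0.67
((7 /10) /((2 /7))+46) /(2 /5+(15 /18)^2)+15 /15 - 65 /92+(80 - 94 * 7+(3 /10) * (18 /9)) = -48285733 /90620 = -532.84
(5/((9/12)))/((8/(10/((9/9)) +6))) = 40/3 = 13.33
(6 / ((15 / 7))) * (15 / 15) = 14 / 5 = 2.80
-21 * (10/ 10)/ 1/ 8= -21/ 8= -2.62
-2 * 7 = -14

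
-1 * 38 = -38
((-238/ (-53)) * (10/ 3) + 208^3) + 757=1430949751/ 159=8999683.97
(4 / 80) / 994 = 1 / 19880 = 0.00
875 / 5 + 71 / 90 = 15821 / 90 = 175.79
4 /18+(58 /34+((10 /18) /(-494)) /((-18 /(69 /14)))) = 12243275 /6348888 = 1.93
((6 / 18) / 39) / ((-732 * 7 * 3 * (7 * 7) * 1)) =-1 / 88127676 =-0.00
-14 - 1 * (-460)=446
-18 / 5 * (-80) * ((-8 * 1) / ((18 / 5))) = -640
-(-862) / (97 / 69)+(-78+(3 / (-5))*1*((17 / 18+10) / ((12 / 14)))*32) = 1265936 / 4365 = 290.02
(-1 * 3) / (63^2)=-0.00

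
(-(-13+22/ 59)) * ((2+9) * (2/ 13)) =16390/ 767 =21.37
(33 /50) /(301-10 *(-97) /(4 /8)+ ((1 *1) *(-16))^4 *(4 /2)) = 33 /6665650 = 0.00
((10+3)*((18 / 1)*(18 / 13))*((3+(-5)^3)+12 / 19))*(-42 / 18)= 1743336 / 19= 91754.53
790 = 790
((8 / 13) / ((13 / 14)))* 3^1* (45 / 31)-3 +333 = 1743990 / 5239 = 332.89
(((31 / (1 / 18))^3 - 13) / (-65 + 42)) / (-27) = 173741099 / 621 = 279776.33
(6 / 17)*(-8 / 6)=-8 / 17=-0.47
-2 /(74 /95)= -95 /37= -2.57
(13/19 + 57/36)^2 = 267289/51984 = 5.14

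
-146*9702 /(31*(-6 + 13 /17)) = 24080364 /2759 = 8727.93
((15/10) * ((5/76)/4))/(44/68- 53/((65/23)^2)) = -1077375/261533632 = -0.00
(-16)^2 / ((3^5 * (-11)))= -256 / 2673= -0.10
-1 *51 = -51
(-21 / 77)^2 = 0.07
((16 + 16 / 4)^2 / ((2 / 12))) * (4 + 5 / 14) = 73200 / 7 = 10457.14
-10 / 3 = -3.33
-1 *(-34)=34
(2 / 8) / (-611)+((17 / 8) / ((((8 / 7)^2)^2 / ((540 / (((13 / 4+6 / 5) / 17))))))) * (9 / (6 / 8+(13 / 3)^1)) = 7726782917363 / 1698364928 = 4549.54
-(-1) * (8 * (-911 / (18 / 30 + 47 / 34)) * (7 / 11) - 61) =-8898847 / 3707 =-2400.55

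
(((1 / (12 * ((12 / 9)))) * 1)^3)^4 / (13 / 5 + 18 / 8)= 5 / 6825768185233408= 0.00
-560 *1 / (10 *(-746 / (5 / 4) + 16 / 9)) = 315 / 3347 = 0.09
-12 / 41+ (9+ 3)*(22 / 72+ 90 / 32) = 18265 / 492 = 37.12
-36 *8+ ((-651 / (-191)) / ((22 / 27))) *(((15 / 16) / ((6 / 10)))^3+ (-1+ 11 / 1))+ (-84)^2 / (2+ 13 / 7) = 1599.12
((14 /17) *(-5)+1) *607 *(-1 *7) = 225197 /17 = 13246.88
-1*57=-57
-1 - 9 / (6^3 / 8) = -4 / 3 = -1.33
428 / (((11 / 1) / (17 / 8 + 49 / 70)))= 12091 / 110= 109.92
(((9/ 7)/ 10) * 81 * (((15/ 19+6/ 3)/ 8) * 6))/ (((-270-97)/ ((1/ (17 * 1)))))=-115911/ 33191480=-0.00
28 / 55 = 0.51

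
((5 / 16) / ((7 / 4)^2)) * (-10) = -50 / 49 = -1.02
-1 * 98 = -98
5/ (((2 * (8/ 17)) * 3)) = 85/ 48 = 1.77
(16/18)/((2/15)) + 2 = 26/3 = 8.67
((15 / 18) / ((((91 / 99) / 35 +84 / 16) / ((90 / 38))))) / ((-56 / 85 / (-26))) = 41023125 / 2778902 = 14.76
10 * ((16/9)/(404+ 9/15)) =800/18207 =0.04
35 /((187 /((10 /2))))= 175 /187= 0.94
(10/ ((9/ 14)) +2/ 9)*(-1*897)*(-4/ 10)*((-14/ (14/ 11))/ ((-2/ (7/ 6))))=1634633/ 45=36325.18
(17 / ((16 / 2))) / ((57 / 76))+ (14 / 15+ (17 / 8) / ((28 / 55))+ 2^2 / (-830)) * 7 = 1535899 / 39840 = 38.55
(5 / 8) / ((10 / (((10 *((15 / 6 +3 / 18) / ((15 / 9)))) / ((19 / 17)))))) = 17 / 19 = 0.89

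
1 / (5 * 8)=1 / 40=0.02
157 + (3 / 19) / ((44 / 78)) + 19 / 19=66161 / 418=158.28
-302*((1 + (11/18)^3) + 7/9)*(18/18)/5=-121.16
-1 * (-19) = 19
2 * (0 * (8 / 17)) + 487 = 487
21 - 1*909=-888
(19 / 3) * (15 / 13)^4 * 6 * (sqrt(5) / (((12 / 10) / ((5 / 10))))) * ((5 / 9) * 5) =4453125 * sqrt(5) / 57122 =174.32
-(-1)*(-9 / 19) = -9 / 19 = -0.47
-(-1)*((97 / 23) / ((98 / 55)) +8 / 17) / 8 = 108727 / 306544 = 0.35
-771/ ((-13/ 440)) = 339240/ 13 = 26095.38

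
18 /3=6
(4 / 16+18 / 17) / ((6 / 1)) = 89 / 408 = 0.22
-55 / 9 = -6.11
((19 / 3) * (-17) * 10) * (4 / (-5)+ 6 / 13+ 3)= -111758 / 39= -2865.59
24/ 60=2/ 5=0.40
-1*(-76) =76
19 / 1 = 19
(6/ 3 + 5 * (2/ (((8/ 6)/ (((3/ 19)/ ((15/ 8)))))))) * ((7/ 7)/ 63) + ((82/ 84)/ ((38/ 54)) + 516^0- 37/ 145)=754597/ 347130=2.17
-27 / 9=-3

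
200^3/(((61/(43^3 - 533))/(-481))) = -303891952000000/61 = -4981835278688.52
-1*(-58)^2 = -3364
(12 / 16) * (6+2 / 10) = 93 / 20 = 4.65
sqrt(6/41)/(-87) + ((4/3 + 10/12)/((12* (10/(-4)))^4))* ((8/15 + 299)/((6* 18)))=58409/7873200000 - sqrt(246)/3567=-0.00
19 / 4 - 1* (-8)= 51 / 4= 12.75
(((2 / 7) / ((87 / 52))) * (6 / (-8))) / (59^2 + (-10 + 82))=-26 / 721259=-0.00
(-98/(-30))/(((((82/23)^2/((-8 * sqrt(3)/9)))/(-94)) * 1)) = 4873148 * sqrt(3)/226935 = 37.19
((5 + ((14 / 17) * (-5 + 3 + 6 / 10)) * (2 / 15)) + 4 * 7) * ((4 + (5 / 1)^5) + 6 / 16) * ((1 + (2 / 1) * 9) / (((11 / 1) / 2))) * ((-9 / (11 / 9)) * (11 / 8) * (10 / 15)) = -35856674163 / 14960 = -2396836.51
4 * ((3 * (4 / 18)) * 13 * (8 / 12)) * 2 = 416 / 9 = 46.22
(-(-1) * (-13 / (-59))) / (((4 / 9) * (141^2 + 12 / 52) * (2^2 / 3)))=1521 / 81327488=0.00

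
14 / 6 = 7 / 3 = 2.33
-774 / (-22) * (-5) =-1935 / 11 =-175.91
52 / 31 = 1.68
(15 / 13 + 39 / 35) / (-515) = -1032 / 234325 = -0.00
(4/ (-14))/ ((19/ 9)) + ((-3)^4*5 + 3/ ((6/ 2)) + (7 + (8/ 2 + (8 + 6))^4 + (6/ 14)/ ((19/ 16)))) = 14016767/ 133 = 105389.23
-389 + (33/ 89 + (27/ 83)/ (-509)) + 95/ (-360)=-105280837685/ 270718776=-388.89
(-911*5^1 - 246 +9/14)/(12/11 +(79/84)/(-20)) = -88710600/19291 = -4598.55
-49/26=-1.88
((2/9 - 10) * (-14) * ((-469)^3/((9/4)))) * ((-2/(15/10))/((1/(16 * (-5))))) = -162681888624640/243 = -669472792693.99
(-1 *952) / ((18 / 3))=-476 / 3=-158.67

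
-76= -76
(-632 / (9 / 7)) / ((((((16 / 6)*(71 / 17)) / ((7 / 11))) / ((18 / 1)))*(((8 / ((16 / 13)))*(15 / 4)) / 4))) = -4211648 / 50765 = -82.96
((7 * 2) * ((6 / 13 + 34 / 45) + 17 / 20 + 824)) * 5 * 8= 54123916 / 117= 462597.57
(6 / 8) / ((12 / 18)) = 9 / 8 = 1.12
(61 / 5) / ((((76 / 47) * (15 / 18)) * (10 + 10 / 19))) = 0.86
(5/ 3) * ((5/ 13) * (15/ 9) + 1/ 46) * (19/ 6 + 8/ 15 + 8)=1189/ 92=12.92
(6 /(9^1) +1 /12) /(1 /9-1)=-0.84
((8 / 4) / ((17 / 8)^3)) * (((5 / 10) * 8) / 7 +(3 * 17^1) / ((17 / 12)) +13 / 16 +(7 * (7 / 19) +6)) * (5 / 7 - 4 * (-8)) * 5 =7167443520 / 4574003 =1567.00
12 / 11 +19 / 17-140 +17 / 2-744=-873.29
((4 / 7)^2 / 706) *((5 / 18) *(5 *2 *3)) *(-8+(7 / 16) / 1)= -3025 / 103782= -0.03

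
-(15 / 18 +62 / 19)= -467 / 114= -4.10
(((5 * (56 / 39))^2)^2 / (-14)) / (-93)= 439040000 / 215150013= 2.04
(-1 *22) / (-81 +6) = 22 / 75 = 0.29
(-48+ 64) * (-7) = -112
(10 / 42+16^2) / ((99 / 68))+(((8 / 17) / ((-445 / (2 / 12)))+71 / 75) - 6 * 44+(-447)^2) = 15705769530754 / 78638175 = 199721.95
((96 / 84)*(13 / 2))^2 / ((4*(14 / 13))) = 12.81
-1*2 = -2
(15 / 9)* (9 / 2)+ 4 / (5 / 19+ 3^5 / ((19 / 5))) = 4613 / 610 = 7.56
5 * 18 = 90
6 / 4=3 / 2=1.50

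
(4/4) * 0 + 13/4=13/4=3.25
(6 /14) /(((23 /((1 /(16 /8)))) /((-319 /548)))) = -0.01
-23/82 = -0.28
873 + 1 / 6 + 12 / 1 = 5311 / 6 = 885.17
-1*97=-97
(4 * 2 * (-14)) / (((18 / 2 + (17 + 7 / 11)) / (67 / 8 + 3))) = -14014 / 293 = -47.83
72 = 72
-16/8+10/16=-11/8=-1.38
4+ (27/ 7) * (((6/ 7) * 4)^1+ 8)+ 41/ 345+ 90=2336279/ 16905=138.20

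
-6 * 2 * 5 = -60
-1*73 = -73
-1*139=-139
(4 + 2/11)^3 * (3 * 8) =2336064/1331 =1755.12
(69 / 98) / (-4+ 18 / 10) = -345 / 1078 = -0.32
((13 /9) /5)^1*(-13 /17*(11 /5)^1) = -1859 /3825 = -0.49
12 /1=12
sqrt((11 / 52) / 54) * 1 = sqrt(858) / 468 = 0.06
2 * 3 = 6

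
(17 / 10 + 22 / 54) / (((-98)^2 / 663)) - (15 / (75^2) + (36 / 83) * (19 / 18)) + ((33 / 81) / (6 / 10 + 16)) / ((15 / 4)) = -4979316553 / 16141923000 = -0.31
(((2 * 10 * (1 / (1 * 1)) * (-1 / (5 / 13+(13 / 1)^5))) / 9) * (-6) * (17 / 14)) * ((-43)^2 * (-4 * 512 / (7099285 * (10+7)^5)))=-98455552 / 6010217036312900859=-0.00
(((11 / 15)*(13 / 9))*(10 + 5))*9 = 143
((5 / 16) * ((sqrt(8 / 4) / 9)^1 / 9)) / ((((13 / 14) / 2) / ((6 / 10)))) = 7 * sqrt(2) / 1404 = 0.01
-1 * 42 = -42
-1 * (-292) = 292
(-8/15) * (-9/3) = 8/5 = 1.60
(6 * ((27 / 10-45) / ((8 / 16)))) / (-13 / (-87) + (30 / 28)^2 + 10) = -43277976 / 963215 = -44.93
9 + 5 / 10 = 19 / 2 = 9.50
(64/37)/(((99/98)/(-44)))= -25088/333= -75.34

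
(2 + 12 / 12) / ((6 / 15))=15 / 2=7.50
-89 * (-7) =623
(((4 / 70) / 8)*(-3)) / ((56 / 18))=-0.01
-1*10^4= -10000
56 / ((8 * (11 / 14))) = 98 / 11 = 8.91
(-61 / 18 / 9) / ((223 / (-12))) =122 / 6021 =0.02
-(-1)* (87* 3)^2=68121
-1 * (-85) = 85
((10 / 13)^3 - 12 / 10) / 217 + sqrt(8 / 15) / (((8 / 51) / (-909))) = -15453*sqrt(30) / 20 - 8182 / 2383745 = -4231.98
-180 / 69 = -60 / 23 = -2.61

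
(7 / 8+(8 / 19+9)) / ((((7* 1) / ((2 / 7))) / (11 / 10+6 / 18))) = 13459 / 22344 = 0.60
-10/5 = -2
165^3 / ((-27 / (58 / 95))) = -1929950 / 19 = -101576.32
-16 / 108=-4 / 27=-0.15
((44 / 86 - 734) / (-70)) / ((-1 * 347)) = -3154 / 104447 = -0.03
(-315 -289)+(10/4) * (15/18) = -7223/12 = -601.92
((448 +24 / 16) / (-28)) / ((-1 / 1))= 899 / 56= 16.05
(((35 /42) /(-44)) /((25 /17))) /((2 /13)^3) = -37349 /10560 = -3.54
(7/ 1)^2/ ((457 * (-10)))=-49/ 4570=-0.01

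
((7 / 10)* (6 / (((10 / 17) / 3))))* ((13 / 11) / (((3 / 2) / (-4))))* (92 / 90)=-284648 / 4125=-69.01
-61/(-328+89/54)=3294/17623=0.19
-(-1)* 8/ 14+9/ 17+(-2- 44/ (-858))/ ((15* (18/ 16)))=617363/ 626535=0.99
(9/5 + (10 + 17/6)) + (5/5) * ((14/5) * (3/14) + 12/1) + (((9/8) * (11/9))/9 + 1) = 10219/360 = 28.39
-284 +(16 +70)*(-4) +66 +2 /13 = -7304 /13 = -561.85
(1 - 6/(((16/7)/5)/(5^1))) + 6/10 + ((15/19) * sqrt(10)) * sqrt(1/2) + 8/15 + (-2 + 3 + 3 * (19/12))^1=-55.98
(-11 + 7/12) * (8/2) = -125/3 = -41.67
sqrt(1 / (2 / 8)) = 2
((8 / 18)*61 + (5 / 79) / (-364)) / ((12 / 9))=7016419 / 345072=20.33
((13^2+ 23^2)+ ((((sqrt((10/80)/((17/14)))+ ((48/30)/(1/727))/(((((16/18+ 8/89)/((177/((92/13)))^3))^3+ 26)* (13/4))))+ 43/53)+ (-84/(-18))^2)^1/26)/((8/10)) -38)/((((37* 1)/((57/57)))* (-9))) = -396583562833149608599058097900435513278585596363/199565939247456861395442018478445043240287331048 -5* sqrt(119)/1177488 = -1.99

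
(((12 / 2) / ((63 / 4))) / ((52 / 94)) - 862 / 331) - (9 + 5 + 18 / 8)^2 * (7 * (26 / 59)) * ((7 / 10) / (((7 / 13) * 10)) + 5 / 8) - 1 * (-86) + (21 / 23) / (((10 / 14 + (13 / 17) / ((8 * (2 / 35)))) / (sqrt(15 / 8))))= -181153078007 / 341210688 + 3332 * sqrt(30) / 34845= -530.39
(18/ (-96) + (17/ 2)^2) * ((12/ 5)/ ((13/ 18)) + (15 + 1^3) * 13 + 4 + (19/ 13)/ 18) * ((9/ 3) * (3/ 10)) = 290582519/ 20800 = 13970.31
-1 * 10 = -10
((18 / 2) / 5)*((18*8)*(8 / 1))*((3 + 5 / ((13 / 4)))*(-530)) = -64841472 / 13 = -4987805.54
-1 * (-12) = 12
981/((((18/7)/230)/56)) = 4913720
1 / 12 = 0.08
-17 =-17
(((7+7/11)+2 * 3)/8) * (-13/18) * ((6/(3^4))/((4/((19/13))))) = -475/14256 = -0.03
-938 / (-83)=938 / 83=11.30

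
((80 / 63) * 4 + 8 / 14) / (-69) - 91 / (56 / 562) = -15881015 / 17388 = -913.33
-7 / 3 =-2.33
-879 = -879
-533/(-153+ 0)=533/153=3.48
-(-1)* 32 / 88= 4 / 11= 0.36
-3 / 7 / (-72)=1 / 168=0.01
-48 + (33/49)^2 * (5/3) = -113433/2401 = -47.24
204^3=8489664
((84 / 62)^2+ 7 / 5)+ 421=2038452 / 4805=424.24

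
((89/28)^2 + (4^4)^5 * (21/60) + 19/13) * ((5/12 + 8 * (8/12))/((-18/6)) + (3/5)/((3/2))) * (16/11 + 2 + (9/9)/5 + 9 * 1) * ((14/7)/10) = -568715792414460349/385000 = -1477183876401.20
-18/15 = -6/5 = -1.20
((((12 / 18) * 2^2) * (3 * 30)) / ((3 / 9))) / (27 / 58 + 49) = 41760 / 2869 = 14.56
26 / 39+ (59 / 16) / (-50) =1423 / 2400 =0.59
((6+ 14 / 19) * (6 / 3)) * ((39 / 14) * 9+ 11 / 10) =234496 / 665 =352.63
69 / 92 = 3 / 4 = 0.75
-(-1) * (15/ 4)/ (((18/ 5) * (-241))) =-25/ 5784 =-0.00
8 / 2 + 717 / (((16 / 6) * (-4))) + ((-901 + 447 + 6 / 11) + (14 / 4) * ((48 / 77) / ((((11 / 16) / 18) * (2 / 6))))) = -1337007 / 3872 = -345.30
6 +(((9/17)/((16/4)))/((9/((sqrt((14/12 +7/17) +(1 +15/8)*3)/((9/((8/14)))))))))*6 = 6.02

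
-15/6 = -5/2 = -2.50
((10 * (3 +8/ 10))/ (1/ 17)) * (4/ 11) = 2584/ 11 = 234.91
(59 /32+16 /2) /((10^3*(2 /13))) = 819 /12800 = 0.06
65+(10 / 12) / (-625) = 48749 / 750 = 65.00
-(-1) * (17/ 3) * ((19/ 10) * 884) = 142766/ 15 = 9517.73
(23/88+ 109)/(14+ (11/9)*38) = 1.81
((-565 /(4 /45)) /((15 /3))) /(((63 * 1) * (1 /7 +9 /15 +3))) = -2825 /524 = -5.39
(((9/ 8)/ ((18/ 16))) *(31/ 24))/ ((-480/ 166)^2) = 213559/ 1382400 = 0.15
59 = 59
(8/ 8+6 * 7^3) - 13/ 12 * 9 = 8197/ 4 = 2049.25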